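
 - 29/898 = - 29/898= -0.03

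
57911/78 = 57911/78 = 742.45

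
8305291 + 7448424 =15753715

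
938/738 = 469/369  =  1.27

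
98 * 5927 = 580846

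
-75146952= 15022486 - 90169438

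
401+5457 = 5858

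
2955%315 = 120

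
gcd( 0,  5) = 5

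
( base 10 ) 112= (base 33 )3d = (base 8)160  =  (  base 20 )5c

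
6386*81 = 517266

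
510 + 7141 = 7651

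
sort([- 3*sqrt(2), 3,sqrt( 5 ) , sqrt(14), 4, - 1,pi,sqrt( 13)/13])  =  [ - 3 * sqrt(2 ),  -  1,sqrt( 13)/13, sqrt(5),3,pi,sqrt(14)  ,  4 ]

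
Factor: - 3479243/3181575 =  - 3^(-1)*  5^ (- 2)*59^(  -  1 ) *67^1 * 719^(-1 ) * 51929^1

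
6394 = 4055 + 2339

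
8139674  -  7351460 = 788214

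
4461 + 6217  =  10678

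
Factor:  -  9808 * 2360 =- 23146880 = - 2^7*5^1 * 59^1*613^1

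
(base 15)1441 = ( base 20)AGG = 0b1000011110000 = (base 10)4336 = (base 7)15433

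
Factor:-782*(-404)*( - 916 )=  -289390048 = - 2^5*17^1*23^1*101^1*229^1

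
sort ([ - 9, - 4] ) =[-9 , - 4] 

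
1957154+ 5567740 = 7524894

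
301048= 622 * 484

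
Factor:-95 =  - 5^1 * 19^1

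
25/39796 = 25/39796= 0.00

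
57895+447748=505643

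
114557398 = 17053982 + 97503416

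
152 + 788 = 940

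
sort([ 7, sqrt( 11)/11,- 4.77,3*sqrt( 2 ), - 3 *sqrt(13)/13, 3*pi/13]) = [ - 4.77,-3*sqrt( 13)/13, sqrt ( 11) /11, 3*pi/13, 3*sqrt( 2), 7] 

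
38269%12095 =1984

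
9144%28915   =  9144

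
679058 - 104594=574464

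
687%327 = 33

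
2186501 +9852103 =12038604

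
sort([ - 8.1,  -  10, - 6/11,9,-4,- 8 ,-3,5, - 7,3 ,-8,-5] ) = [  -  10, - 8.1, - 8, -8, - 7, - 5, -4, - 3,-6/11, 3,5,9 ]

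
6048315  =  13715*441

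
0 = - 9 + 9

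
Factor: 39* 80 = 3120 = 2^4*3^1* 5^1  *13^1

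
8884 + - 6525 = 2359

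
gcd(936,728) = 104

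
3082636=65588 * 47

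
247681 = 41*6041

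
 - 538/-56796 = 269/28398=0.01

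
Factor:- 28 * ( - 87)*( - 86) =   -  2^3 * 3^1*7^1* 29^1*43^1 = - 209496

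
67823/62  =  67823/62 = 1093.92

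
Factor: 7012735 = 5^1*1402547^1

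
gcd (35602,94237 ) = 1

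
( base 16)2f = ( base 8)57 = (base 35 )1c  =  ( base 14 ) 35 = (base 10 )47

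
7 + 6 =13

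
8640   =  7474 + 1166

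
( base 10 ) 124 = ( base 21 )5j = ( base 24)54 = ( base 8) 174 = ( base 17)75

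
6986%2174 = 464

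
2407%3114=2407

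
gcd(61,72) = 1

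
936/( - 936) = -1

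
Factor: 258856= 2^3*13^1*19^1 * 131^1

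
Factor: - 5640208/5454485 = -2^4*5^ (-1)*7^1*50359^1*1090897^(- 1)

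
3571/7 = 510  +  1/7 = 510.14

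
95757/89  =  95757/89 =1075.92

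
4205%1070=995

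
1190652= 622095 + 568557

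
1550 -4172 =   -  2622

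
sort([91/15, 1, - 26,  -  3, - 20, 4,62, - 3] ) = [ - 26, - 20,-3,- 3, 1, 4 , 91/15, 62] 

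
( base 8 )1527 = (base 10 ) 855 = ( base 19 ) 270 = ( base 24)1bf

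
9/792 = 1/88 = 0.01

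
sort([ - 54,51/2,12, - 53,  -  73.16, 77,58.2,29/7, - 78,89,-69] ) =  [-78,  -  73.16, - 69, - 54, - 53,29/7 , 12, 51/2, 58.2, 77,89]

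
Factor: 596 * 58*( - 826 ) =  - 2^4*  7^1 * 29^1*59^1*  149^1 = - 28553168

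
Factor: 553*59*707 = 7^2*59^1*79^1*101^1 =23067289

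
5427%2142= 1143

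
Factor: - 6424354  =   - 2^1 * 1427^1 *2251^1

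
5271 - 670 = 4601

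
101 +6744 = 6845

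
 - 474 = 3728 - 4202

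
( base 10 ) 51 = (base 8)63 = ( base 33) 1I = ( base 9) 56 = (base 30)1l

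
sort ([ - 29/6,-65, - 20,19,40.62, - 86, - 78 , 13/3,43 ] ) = [ - 86, - 78, - 65, - 20, - 29/6,13/3,19 , 40.62,43]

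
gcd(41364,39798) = 54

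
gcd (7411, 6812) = 1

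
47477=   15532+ 31945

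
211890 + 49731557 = 49943447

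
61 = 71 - 10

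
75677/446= 75677/446 = 169.68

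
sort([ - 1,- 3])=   [ - 3,  -  1 ] 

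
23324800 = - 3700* ( - 6304) 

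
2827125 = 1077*2625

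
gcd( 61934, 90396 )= 2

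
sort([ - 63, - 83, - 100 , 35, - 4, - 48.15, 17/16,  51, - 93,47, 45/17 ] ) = [-100 , - 93, - 83, - 63,-48.15, - 4,17/16, 45/17  ,  35, 47, 51]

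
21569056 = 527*40928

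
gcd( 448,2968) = 56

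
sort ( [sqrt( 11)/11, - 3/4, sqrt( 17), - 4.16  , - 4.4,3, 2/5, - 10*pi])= [ - 10*pi,  -  4.4, - 4.16, - 3/4,sqrt( 11)/11, 2/5, 3,sqrt( 17)]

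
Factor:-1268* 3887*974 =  - 2^3*13^2*23^1 *317^1*487^1 = - 4800569384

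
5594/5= 5594/5 = 1118.80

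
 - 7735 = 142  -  7877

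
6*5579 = 33474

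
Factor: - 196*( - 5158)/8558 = 505484/4279 =2^2*7^2*11^(-1)*389^( -1)*2579^1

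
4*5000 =20000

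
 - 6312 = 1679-7991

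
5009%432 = 257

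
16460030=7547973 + 8912057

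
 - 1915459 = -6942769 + 5027310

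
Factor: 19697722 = 2^1*11^1*895351^1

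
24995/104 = 24995/104 = 240.34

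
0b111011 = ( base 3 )2012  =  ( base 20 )2j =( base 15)3e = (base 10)59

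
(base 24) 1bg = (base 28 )12g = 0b1101011000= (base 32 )qo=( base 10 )856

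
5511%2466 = 579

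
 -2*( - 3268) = 6536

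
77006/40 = 1925 + 3/20 = 1925.15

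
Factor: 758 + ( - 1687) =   -  929^1 = -  929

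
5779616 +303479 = 6083095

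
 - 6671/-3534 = 6671/3534 = 1.89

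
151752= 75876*2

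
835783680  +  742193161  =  1577976841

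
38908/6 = 19454/3= 6484.67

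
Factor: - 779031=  - 3^3*11^1  *43^1 * 61^1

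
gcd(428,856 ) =428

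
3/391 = 3/391 = 0.01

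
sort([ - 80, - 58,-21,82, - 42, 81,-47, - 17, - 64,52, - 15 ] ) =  [ - 80, - 64, - 58, -47, - 42, - 21, - 17,- 15,52 , 81, 82] 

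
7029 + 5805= 12834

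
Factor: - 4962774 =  - 2^1*3^1*827129^1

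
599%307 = 292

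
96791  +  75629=172420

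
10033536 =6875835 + 3157701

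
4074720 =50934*80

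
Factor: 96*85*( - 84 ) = -685440=   - 2^7*3^2*5^1*7^1*17^1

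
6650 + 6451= 13101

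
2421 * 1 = 2421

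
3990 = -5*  (-798) 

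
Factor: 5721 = 3^1*1907^1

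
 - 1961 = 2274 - 4235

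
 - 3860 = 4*(-965 ) 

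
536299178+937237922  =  1473537100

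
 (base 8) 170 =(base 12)A0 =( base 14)88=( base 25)4k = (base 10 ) 120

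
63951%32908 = 31043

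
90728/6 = 45364/3 = 15121.33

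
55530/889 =62 + 412/889 = 62.46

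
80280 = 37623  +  42657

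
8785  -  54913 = -46128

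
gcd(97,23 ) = 1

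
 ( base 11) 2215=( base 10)2920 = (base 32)2r8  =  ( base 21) 6d1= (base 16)b68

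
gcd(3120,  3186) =6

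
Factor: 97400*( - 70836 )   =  -2^5 * 3^1 * 5^2*487^1*5903^1 = - 6899426400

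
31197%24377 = 6820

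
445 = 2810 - 2365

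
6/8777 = 6/8777  =  0.00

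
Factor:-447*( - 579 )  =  3^2*149^1*193^1 = 258813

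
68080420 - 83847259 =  - 15766839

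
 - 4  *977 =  -3908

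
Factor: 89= 89^1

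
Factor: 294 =2^1*3^1*7^2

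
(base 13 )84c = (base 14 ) 732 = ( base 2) 10110001000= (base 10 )1416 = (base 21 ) 349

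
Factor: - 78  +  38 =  - 40=- 2^3*5^1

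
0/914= 0= 0.00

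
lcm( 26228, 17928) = 1416312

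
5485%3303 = 2182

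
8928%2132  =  400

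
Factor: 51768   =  2^3*3^2*719^1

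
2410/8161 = 2410/8161 = 0.30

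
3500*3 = 10500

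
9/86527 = 9/86527=0.00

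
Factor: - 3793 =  - 3793^1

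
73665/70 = 14733/14 = 1052.36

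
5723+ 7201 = 12924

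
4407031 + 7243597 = 11650628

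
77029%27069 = 22891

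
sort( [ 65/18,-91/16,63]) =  [- 91/16,65/18,63] 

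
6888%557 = 204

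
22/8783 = 22/8783= 0.00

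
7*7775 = 54425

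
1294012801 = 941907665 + 352105136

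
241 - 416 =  -175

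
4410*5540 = 24431400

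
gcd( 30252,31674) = 6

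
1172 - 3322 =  - 2150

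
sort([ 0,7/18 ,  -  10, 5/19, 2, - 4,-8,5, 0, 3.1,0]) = [ - 10, - 8, - 4, 0, 0 , 0,5/19,7/18, 2, 3.1 , 5]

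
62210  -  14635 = 47575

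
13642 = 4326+9316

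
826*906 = 748356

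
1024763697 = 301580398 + 723183299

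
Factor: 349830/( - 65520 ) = -2^(-3)*7^(- 1)*13^1*23^1=- 299/56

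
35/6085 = 7/1217 = 0.01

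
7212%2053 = 1053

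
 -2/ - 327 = 2/327 = 0.01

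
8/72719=8/72719 = 0.00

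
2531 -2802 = - 271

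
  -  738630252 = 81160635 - 819790887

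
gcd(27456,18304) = 9152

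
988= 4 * 247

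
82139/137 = 82139/137=599.55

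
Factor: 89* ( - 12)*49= - 52332 = - 2^2*3^1*7^2*89^1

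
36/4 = 9 =9.00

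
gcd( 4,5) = 1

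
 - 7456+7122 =  -  334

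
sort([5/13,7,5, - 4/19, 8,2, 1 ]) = [ - 4/19,  5/13,1,  2 , 5,7, 8 ] 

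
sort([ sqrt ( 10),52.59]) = [ sqrt(10),52.59 ]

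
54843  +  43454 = 98297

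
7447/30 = 248 + 7/30 = 248.23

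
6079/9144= 6079/9144 =0.66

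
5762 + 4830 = 10592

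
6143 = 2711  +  3432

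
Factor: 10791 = 3^2 *11^1*109^1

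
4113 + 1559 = 5672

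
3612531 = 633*5707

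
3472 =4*868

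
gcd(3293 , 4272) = 89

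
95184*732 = 69674688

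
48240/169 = 48240/169 = 285.44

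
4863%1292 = 987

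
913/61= 14 + 59/61 = 14.97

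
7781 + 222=8003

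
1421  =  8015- 6594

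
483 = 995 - 512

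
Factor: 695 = 5^1*139^1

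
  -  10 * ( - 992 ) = 9920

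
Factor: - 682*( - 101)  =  68882= 2^1*11^1*31^1*101^1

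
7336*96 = 704256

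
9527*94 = 895538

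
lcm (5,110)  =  110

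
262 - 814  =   - 552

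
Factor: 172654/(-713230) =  - 5^(-1)*7^( - 1) * 23^( - 1)*173^1 * 443^ ( - 1 )*499^1 = -86327/356615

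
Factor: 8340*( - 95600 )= -797304000= - 2^6*3^1 * 5^3*139^1*239^1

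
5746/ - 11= -523+ 7/11 = - 522.36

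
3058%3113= 3058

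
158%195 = 158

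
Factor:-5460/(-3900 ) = 5^( - 1)*7^1 = 7/5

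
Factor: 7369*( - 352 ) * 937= - 2^5* 11^1*937^1*7369^1 = - 2430473056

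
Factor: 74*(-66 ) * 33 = - 161172 = - 2^2*3^2 *11^2 * 37^1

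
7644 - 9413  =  -1769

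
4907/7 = 701 = 701.00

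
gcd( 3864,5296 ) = 8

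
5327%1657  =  356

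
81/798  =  27/266 = 0.10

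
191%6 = 5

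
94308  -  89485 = 4823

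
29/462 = 29/462  =  0.06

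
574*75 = 43050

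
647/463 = 647/463  =  1.40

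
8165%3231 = 1703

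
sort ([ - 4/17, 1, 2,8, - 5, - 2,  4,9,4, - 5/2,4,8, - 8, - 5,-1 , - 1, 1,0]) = [ - 8, - 5, - 5, - 5/2, - 2, - 1, - 1,- 4/17,0, 1,1,2,4 , 4,  4,8 , 8 , 9] 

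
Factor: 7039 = 7039^1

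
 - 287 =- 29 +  - 258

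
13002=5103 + 7899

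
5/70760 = 1/14152 = 0.00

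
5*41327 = 206635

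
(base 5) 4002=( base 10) 502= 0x1f6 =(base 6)2154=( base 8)766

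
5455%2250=955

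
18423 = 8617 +9806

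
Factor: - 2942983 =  - 197^1*14939^1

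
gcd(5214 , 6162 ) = 474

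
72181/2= 36090  +  1/2 = 36090.50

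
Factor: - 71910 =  - 2^1*3^2*5^1*17^1 * 47^1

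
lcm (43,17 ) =731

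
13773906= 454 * 30339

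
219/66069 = 73/22023= 0.00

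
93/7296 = 31/2432 = 0.01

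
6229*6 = 37374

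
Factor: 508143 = 3^1*107^1*1583^1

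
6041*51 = 308091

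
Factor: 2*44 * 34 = 2992 = 2^4*11^1*17^1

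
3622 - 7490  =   - 3868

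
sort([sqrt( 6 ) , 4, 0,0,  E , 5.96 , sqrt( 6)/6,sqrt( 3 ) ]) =[ 0, 0, sqrt ( 6)/6, sqrt( 3 ), sqrt ( 6), E,4, 5.96 ]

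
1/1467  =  1/1467 = 0.00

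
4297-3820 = 477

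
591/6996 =197/2332 = 0.08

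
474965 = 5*94993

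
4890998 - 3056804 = 1834194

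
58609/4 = 58609/4=14652.25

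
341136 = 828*412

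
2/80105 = 2/80105 = 0.00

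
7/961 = 7/961 = 0.01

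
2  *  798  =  1596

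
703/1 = 703 = 703.00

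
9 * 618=5562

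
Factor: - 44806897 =- 44806897^1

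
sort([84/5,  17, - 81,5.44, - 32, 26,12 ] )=[  -  81, - 32 , 5.44, 12, 84/5, 17, 26 ] 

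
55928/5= 11185 + 3/5 =11185.60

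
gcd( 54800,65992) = 8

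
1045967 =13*80459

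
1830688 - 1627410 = 203278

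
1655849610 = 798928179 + 856921431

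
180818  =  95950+84868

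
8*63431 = 507448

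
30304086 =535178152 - 504874066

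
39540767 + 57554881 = 97095648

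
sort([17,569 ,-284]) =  [-284,  17, 569 ] 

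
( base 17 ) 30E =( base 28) 13d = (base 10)881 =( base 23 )1F7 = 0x371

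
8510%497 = 61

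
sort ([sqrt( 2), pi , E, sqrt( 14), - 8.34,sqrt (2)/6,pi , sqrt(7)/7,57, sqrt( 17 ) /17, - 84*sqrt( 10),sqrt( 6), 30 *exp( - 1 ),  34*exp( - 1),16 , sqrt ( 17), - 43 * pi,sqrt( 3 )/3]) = [ - 84*sqrt( 10),-43 *pi  , - 8.34,sqrt( 2 ) /6, sqrt ( 17)/17,sqrt( 7)/7,sqrt( 3)/3, sqrt(2 ), sqrt(6),  E,pi,pi,sqrt ( 14),sqrt(17),30 * exp(-1 ),34 * exp( - 1 ), 16,57] 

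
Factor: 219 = 3^1 *73^1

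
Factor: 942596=2^2*71^1*3319^1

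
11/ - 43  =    -  11/43=   - 0.26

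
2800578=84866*33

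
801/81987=267/27329 = 0.01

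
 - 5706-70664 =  - 76370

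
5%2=1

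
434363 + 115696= 550059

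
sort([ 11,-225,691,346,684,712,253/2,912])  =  [-225, 11,253/2,346,684,691, 712,912]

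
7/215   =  7/215 = 0.03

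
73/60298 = 1/826 = 0.00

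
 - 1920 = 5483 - 7403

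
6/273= 2/91 = 0.02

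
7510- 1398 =6112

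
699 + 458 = 1157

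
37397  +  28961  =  66358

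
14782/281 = 14782/281 = 52.60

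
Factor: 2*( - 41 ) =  - 82 = - 2^1 * 41^1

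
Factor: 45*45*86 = 2^1*3^4*5^2 * 43^1 = 174150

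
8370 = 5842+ 2528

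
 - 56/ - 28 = 2+0/1= 2.00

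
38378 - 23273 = 15105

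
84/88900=3/3175 = 0.00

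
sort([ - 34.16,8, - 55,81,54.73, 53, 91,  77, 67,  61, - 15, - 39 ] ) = [ - 55,  -  39,-34.16,- 15, 8, 53, 54.73,61, 67 , 77 , 81,91 ] 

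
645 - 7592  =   - 6947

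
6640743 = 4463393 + 2177350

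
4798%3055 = 1743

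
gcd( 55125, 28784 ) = 7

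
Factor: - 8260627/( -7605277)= 59^(- 1)*128903^( - 1 )*8260627^1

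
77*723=55671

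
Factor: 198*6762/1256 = 2^ ( - 1)*3^3 * 7^2 *11^1  *23^1* 157^( - 1 )=334719/314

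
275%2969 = 275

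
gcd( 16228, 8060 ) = 4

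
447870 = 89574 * 5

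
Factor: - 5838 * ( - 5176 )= 30217488 =2^4*3^1* 7^1*139^1*647^1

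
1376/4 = 344 = 344.00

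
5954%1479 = 38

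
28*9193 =257404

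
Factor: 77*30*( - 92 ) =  - 212520=- 2^3*3^1*5^1*7^1*11^1*23^1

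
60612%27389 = 5834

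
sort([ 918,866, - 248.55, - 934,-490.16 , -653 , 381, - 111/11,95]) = [ - 934, - 653, - 490.16, - 248.55,  -  111/11,  95,  381,866, 918] 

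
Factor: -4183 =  - 47^1 *89^1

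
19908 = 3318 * 6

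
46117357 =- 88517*(  -  521)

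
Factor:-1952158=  - 2^1*13^1 * 75083^1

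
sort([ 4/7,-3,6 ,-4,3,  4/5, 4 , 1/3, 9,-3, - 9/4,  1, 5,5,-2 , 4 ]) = [ - 4, - 3,-3,-9/4, - 2 , 1/3,  4/7, 4/5,1, 3  ,  4,4,  5, 5, 6,9 ]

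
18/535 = 18/535 = 0.03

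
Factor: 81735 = 3^1*5^1*5449^1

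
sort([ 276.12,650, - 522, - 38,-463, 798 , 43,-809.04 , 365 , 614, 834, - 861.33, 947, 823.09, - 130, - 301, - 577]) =[  -  861.33,-809.04, - 577, - 522, - 463, - 301, - 130,-38, 43,  276.12, 365, 614,650,798,823.09, 834,947]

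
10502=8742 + 1760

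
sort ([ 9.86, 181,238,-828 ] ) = [-828, 9.86,181, 238 ]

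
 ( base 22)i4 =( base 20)100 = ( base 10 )400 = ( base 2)110010000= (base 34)bq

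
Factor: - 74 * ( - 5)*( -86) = - 31820 = -2^2*5^1 *37^1*43^1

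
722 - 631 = 91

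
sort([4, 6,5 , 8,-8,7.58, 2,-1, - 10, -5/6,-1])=[ - 10, - 8,-1  ,-1,-5/6,2,4, 5 , 6,  7.58 , 8]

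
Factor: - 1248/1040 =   -  2^1*3^1* 5^( - 1) =- 6/5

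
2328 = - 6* (-388 ) 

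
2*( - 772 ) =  - 1544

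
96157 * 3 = 288471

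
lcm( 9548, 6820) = 47740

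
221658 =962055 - 740397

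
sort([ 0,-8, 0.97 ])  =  [-8, 0, 0.97]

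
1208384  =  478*2528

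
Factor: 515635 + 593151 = 2^1*7^1*29^1 * 2731^1  =  1108786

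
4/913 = 4/913 = 0.00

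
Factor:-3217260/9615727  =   - 2^2*3^1*5^1*11^( - 1)  *  17^(-1 )*29^1*43^2*51421^(-1)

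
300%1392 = 300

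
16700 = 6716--9984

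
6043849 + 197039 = 6240888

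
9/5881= 9/5881 = 0.00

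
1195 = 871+324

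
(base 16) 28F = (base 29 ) MH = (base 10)655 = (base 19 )1f9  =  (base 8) 1217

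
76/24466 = 38/12233 = 0.00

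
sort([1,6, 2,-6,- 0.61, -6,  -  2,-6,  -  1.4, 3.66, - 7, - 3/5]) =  [ - 7 ,  -  6, - 6, - 6,- 2,  -  1.4, - 0.61,-3/5, 1, 2, 3.66, 6] 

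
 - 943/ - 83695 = 943/83695 = 0.01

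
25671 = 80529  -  54858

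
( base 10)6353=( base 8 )14321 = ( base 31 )6IT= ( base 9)8638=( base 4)1203101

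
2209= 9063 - 6854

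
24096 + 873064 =897160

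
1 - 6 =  - 5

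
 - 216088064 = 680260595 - 896348659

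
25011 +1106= 26117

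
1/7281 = 1/7281=0.00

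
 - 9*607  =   - 5463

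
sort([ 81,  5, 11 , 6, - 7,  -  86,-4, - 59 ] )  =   [ - 86,-59, - 7, - 4, 5, 6, 11,  81]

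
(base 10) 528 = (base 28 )io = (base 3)201120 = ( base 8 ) 1020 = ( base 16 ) 210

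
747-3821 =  - 3074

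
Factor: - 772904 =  - 2^3 * 11^1 * 8783^1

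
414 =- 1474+1888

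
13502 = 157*86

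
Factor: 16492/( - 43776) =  - 217/576 = - 2^( - 6 )*3^( - 2 )*7^1*31^1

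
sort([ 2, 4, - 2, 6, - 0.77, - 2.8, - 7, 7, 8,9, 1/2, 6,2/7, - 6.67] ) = [ - 7, -6.67,  -  2.8, -2, - 0.77, 2/7, 1/2, 2, 4,6, 6, 7,8,9] 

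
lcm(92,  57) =5244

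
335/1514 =335/1514  =  0.22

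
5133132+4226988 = 9360120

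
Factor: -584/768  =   - 73/96= - 2^( - 5)*3^( - 1)*73^1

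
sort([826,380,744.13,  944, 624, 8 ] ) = [ 8 , 380,624 , 744.13,826,944] 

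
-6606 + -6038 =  - 12644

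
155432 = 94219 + 61213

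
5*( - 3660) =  - 18300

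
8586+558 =9144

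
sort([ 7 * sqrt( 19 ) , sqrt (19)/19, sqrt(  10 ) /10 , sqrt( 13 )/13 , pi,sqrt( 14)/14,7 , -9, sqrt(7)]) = [ - 9, sqrt( 19)/19, sqrt(14 )/14,sqrt( 13 ) /13,sqrt(10 ) /10,sqrt(7 ), pi  ,  7,7*sqrt( 19 )]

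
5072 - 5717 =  - 645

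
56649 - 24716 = 31933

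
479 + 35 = 514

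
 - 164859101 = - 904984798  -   - 740125697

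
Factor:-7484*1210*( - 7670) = 2^4*5^2*11^2*13^1*59^1*1871^1 = 69456758800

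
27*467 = 12609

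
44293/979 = 45 + 238/979 = 45.24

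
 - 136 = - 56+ - 80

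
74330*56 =4162480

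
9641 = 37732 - 28091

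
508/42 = 254/21 = 12.10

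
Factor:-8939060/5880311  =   - 2^2*5^1* 13^1*47^( - 1 )*34381^1*125113^( -1)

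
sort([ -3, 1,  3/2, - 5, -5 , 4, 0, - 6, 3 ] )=[-6, - 5, - 5, - 3, 0, 1, 3/2,3,4]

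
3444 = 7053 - 3609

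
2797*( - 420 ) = - 1174740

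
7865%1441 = 660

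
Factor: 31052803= 1549^1*20047^1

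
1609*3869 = 6225221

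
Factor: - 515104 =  -2^5 * 16097^1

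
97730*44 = 4300120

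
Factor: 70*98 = 6860 =2^2*5^1*7^3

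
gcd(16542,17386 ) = 2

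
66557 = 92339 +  - 25782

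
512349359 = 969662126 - 457312767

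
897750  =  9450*95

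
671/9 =74+5/9 = 74.56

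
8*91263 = 730104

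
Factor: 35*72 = 2^3*3^2*5^1*7^1 = 2520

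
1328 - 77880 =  - 76552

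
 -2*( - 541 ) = 1082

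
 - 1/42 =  - 1 + 41/42 = - 0.02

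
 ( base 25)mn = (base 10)573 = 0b1000111101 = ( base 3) 210020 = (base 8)1075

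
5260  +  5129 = 10389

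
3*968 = 2904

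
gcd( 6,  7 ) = 1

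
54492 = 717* 76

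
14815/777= 14815/777 =19.07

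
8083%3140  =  1803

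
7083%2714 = 1655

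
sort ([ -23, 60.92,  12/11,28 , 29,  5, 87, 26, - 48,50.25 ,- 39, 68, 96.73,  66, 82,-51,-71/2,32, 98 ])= [-51, - 48, - 39, - 71/2, - 23, 12/11,5, 26 , 28, 29, 32,50.25 , 60.92, 66,68,82,87, 96.73,98]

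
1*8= 8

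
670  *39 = 26130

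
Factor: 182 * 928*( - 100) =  - 16889600= - 2^8*5^2*7^1*13^1*29^1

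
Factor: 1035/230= 2^( - 1)*3^2  =  9/2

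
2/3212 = 1/1606 = 0.00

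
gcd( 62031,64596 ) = 3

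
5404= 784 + 4620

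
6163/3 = 2054 + 1/3= 2054.33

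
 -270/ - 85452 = 45/14242 = 0.00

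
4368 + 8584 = 12952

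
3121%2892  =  229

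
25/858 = 25/858 = 0.03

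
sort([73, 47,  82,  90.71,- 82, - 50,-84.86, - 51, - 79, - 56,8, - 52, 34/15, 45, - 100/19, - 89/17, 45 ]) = [ - 84.86, - 82, - 79, - 56,-52, - 51, - 50,- 100/19,-89/17 , 34/15, 8, 45, 45, 47, 73, 82, 90.71] 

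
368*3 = 1104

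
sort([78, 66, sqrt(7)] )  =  [sqrt( 7 ), 66,78]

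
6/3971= 6/3971 = 0.00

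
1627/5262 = 1627/5262 = 0.31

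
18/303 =6/101 = 0.06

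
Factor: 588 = 2^2*3^1*7^2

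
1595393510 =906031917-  - 689361593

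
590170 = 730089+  - 139919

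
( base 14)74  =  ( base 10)102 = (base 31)39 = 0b1100110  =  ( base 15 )6C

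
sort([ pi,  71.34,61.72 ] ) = [ pi,61.72,71.34]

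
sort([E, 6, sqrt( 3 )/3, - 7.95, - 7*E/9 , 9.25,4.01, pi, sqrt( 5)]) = [-7.95, - 7*E/9, sqrt(3)/3, sqrt( 5),E,pi, 4.01, 6,9.25]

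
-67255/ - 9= 67255/9 =7472.78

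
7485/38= 196 + 37/38 = 196.97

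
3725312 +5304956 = 9030268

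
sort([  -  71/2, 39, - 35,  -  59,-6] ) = [ - 59, - 71/2,-35,  -  6, 39]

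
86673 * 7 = 606711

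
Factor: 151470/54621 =2^1*3^1* 5^1*7^( - 1 )*11^1*17^(-1) =330/119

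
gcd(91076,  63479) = 1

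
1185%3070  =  1185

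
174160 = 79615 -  - 94545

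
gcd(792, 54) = 18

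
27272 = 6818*4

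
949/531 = 1 + 418/531 = 1.79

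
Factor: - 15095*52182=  - 2^1*3^2*5^1*13^1*223^1*3019^1 = -787687290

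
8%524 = 8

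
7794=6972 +822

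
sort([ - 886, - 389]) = [ - 886,  -  389]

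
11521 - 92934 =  - 81413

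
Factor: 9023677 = 13^1*83^1*8363^1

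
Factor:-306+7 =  - 13^1*23^1 = - 299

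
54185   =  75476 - 21291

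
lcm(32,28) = 224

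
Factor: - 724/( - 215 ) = 2^2 * 5^(- 1) * 43^(  -  1)*181^1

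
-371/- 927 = 371/927  =  0.40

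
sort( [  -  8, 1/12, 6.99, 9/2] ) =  [ - 8, 1/12, 9/2, 6.99] 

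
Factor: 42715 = 5^1*8543^1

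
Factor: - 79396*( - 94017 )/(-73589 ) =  - 7464573732/73589 =- 2^2*3^1*7^1*11^2*23^1*37^1*863^1*73589^(  -  1 ) 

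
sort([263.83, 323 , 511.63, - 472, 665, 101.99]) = [ - 472, 101.99, 263.83, 323, 511.63,665]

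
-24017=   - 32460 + 8443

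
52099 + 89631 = 141730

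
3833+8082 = 11915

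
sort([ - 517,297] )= [- 517,297]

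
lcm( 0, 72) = 0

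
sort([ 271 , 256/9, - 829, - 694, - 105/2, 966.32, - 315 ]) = [ - 829,-694, - 315,  -  105/2,256/9,271,966.32]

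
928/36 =232/9=25.78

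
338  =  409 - 71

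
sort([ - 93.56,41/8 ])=[  -  93.56 , 41/8]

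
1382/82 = 16 + 35/41 = 16.85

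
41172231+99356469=140528700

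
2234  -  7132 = - 4898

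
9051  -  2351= 6700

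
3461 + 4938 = 8399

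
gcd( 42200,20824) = 8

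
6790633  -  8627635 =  - 1837002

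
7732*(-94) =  - 726808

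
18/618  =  3/103 =0.03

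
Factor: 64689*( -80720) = -2^4*3^1*5^1*1009^1 *21563^1 = -5221696080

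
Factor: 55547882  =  2^1*13^1*2136457^1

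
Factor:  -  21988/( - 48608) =5497/12152 = 2^( - 3) * 7^(- 2 )*23^1 * 31^ ( - 1 )*239^1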